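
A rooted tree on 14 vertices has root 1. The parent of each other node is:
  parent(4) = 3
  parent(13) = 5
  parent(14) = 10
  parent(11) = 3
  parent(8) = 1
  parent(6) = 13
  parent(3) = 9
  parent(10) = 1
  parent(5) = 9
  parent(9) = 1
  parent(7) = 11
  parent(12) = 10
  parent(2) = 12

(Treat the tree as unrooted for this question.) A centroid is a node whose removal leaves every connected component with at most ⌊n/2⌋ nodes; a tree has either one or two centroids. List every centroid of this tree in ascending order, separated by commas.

9

If 9 is removed the pieces have sizes 6, 4, 3, all ≤ ⌊14/2⌋ = 7.
Every other node leaves some component of size > 7, so the centroid is unique.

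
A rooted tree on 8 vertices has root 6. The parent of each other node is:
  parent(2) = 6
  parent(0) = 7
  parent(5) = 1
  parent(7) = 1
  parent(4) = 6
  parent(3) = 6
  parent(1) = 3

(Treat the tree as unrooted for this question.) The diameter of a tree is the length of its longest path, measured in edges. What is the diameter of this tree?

A longest path is 0-7-1-3-6-4, with 5 edges.

5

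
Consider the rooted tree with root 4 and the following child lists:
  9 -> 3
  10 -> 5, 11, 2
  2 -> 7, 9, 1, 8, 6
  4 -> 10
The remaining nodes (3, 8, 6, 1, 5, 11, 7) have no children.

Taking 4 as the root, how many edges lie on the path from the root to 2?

Climbing from 2 to the root: 2 – 10 – 4. That's 2 steps.

2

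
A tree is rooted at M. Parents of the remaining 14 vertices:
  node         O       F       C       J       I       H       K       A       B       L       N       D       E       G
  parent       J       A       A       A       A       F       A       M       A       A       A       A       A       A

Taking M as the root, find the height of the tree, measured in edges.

O sits deepest: M–A–J–O — 3 edges from the root.

3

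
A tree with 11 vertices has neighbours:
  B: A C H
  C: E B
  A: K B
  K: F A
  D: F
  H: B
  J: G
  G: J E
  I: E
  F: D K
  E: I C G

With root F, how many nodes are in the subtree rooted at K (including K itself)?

9

Descendants of K (including itself): K, A, B, H, C, E, G, I, J. That's 9.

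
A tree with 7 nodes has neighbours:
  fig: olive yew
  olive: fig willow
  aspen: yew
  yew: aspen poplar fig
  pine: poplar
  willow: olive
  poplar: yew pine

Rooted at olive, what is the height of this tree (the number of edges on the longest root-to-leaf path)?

4

The longest root-to-leaf path is olive–fig–yew–poplar–pine (4 edges).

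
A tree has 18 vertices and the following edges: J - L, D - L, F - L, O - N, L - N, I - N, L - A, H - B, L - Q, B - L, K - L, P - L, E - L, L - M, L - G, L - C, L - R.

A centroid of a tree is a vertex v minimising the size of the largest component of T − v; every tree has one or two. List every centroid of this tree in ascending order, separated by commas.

L

Delete L: the remaining components have sizes 3, 2, 1, 1, 1, 1, 1, 1, 1, 1, 1, 1, 1, 1. Max 3 ≤ 9, so L is a centroid.
Every other node leaves some component of size > 9, so the centroid is unique.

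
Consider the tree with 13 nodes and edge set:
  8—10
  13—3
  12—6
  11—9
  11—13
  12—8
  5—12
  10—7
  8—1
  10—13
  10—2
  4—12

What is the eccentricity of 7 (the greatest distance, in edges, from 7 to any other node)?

The node farthest from 7 is 9 (5, 4, 6 also at distance 4), via 7-10-13-11-9 — 4 edges.

4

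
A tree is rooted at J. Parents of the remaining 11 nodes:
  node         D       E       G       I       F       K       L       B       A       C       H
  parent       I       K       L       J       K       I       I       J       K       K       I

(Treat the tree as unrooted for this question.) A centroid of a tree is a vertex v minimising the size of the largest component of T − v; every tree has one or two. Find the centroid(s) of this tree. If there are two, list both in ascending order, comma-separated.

I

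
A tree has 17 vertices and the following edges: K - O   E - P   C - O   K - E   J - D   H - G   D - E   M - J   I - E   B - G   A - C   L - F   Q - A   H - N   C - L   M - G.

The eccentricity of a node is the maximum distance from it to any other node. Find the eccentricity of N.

11

Distances from N peak at 11, attained at Q (F also at distance 11).
N–H–G–M–J–D–E–K–O–C–A–Q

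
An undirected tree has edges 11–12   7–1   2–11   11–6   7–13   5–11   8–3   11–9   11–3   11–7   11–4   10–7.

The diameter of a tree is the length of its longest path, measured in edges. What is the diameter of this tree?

Starting from 10, a farthest node is 8 at distance 4.
One longest path: 10-7-11-3-8.
So the diameter is 4.

4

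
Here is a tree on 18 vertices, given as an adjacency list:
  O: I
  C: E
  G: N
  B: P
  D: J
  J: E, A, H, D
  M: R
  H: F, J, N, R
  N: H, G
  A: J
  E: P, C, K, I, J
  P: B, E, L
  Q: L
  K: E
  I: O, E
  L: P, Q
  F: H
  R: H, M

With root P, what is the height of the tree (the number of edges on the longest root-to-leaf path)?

5

G sits deepest: P-E-J-H-N-G — 5 edges from the root.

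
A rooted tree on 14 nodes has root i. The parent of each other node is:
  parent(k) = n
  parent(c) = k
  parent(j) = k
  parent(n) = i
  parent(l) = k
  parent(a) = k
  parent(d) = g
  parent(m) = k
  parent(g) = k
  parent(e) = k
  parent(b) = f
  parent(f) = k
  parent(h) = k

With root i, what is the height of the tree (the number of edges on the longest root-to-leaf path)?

4

The longest root-to-leaf path is i – n – k – g – d (4 edges).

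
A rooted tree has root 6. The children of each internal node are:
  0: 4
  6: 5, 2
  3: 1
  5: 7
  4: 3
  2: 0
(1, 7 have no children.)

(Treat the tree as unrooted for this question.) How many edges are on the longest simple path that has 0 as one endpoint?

4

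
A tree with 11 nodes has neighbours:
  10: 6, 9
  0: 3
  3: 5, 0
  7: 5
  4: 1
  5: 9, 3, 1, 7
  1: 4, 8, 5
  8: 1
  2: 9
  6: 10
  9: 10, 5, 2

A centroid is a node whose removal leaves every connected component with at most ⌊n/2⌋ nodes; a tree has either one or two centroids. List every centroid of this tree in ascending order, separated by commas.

If 5 is removed the pieces have sizes 4, 3, 2, 1, all ≤ ⌊11/2⌋ = 5.
No neighbour of 5 does as well, so 5 is the unique centroid.

5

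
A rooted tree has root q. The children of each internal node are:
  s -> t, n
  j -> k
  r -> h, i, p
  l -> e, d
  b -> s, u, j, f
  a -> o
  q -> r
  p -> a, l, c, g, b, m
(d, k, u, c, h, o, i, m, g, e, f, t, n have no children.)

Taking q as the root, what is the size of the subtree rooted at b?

8

Descendants of b (including itself): b, s, j, f, u, t, n, k. That's 8.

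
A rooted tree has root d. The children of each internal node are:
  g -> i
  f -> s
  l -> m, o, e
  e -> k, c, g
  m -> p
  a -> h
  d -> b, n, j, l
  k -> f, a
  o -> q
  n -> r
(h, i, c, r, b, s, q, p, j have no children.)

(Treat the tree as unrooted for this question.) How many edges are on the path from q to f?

The path is q–o–l–e–k–f, which has 5 edges.

5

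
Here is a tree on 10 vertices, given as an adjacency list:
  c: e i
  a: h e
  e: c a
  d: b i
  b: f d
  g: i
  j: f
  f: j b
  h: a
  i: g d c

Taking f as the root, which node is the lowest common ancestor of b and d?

b

Ancestors of b (toward the root): b, f.
Ancestors of d: d, b, f.
The deepest node appearing in both lists is b.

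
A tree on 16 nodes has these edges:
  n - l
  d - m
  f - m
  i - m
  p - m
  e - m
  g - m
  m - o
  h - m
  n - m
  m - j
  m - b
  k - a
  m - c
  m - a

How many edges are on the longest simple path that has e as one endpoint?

Distances from e peak at 3, attained at k (l also at distance 3).
e–m–a–k

3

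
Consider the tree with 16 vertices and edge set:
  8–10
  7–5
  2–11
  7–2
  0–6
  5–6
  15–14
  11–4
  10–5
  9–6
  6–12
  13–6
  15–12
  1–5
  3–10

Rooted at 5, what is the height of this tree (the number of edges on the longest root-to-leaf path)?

4

4 sits deepest: 5 – 7 – 2 – 11 – 4 — 4 edges from the root.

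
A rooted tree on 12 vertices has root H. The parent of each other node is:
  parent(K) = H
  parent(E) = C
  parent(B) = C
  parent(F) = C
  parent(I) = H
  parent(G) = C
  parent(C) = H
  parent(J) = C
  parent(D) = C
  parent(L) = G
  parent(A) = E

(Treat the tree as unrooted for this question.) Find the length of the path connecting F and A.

3

F–C–E–A: 3 edges.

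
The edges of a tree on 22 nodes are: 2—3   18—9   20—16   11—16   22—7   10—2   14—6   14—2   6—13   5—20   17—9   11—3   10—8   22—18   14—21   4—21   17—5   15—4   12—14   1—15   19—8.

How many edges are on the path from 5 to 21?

The path is 5–20–16–11–3–2–14–21, which has 7 edges.

7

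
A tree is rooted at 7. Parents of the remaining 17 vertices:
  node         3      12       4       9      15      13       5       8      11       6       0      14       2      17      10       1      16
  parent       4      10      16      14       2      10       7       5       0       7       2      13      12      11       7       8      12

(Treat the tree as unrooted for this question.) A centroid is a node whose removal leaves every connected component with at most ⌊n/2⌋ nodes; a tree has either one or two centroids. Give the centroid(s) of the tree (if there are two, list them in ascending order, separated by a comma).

Delete 12: the remaining components have sizes 9, 5, 3. Max 9 ≤ 9, so 12 is a centroid.
Its neighbour 10 also leaves a largest component of size 9, so both are centroids.

10, 12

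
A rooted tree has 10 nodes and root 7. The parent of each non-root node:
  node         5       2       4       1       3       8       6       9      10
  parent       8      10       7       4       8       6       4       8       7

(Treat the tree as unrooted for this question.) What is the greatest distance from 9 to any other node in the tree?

6

A farthest node from 9 is 2.
The path 9-8-6-4-7-10-2 has 6 edges.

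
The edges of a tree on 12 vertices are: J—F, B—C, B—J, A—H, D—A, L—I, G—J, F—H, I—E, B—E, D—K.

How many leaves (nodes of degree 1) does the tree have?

The leaves are C, G, K, L.
That is 4 leaves.

4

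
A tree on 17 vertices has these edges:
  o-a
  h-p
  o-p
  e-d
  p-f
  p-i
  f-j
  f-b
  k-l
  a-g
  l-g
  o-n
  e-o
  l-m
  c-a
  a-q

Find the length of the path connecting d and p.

3

d - e - o - p: 3 edges.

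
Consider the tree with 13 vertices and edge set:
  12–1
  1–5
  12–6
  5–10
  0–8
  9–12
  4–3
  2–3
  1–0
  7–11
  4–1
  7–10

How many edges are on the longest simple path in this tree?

7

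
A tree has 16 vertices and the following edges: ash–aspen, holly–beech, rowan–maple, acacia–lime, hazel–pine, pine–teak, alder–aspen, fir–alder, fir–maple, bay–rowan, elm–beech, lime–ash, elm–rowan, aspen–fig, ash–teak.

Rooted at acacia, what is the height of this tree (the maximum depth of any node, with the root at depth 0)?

10

A deepest node is holly, reached by acacia–lime–ash–aspen–alder–fir–maple–rowan–elm–beech–holly.
That path has 10 edges, so the height is 10.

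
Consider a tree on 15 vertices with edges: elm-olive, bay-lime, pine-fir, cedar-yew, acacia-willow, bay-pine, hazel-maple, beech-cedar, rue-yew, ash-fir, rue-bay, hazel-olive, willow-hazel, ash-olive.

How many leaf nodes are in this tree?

Exactly 5 nodes have a single neighbour: acacia, beech, elm, lime, maple.

5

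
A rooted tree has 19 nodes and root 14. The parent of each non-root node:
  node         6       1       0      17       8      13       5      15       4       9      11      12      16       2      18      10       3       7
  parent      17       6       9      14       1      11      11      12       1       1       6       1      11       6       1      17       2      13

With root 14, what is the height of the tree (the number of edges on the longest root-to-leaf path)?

5

A deepest node is 7, reached by 14 – 17 – 6 – 11 – 13 – 7.
That path has 5 edges, so the height is 5.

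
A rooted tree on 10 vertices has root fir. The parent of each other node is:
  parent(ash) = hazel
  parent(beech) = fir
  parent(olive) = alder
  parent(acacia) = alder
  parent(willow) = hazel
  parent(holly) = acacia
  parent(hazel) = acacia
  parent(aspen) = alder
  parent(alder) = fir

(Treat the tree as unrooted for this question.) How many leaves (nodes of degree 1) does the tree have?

6

Degree-1 nodes: ash, aspen, beech, holly, olive, willow — 6 of them.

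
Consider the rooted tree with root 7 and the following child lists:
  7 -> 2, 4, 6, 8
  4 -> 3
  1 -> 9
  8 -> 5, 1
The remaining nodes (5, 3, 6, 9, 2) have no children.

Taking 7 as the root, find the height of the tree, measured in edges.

3

A deepest node is 9, reached by 7–8–1–9.
That path has 3 edges, so the height is 3.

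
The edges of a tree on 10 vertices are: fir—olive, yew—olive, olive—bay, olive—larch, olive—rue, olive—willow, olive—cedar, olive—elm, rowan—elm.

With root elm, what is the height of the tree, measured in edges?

A deepest node is rue, reached by elm → olive → rue.
That path has 2 edges, so the height is 2.

2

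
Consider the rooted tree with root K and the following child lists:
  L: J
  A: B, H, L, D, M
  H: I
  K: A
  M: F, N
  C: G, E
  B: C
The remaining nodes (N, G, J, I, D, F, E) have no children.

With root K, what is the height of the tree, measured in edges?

E sits deepest: K–A–B–C–E — 4 edges from the root.

4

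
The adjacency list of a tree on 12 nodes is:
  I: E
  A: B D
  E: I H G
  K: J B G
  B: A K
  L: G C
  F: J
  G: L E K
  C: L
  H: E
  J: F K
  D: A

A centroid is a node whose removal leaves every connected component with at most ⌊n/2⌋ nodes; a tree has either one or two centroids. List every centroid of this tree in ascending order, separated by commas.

Removing G splits the tree into components of sizes 6, 3, 2; the largest is 6 ≤ ⌊12/2⌋ = 6.
Its neighbour K also leaves a largest component of size 6, so both are centroids.

G, K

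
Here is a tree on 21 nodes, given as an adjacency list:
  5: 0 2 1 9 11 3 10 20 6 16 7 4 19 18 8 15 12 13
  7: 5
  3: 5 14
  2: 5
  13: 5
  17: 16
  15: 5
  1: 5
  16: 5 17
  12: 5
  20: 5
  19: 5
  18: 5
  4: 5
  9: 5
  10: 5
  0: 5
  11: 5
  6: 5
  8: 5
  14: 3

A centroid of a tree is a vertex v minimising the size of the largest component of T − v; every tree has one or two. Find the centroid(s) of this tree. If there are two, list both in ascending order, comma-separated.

If 5 is removed the pieces have sizes 2, 2, 1, 1, 1, 1, 1, 1, 1, 1, 1, 1, 1, 1, 1, 1, 1, 1, all ≤ ⌊21/2⌋ = 10.
Every other node leaves some component of size > 10, so the centroid is unique.

5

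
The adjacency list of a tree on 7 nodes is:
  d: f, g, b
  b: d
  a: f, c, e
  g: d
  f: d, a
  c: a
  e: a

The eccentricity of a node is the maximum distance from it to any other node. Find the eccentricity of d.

A farthest node from d is e (c also at distance 3).
The path d – f – a – e has 3 edges.

3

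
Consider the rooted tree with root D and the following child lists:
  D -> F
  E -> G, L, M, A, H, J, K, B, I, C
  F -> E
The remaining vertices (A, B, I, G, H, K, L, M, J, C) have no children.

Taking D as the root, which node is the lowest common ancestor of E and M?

Path E→root: E F D; path M→root: M E F D.
First common node: E.

E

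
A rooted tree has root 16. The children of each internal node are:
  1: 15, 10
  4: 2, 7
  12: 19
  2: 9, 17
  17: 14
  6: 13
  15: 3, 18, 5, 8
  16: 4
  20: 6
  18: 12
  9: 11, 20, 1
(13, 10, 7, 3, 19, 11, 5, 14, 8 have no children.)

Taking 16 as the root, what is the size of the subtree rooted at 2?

Descendants of 2 (including itself): 2, 9, 17, 1, 20, 11, 14, 15, 10, 6, 18, 5, 3, 8, 13, 12, 19. That's 17.

17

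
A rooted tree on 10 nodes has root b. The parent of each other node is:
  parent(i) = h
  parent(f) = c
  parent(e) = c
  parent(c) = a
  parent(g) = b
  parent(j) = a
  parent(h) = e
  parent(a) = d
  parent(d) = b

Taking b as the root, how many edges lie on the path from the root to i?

6

Climbing from i to the root: i – h – e – c – a – d – b. That's 6 steps.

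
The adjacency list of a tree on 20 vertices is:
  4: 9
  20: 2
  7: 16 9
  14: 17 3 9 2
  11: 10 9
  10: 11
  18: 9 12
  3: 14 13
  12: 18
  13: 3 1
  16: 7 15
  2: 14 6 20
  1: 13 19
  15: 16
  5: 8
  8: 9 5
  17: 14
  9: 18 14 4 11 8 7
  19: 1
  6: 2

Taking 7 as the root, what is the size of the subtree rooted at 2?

The subtree rooted at 2 contains: 2, 6, 20 — 3 nodes.

3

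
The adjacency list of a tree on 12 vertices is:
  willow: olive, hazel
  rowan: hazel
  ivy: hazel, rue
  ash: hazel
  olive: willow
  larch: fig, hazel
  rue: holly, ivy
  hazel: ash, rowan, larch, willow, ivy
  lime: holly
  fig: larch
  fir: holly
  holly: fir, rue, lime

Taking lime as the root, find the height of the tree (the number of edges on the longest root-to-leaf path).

6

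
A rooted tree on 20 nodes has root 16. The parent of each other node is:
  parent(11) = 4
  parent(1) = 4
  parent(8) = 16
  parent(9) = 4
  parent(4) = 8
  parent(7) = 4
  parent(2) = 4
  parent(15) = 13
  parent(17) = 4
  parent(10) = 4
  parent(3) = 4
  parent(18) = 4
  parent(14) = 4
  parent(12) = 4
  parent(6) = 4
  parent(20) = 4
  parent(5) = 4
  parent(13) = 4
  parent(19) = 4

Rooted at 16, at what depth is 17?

3

Climbing from 17 to the root: 17 → 4 → 8 → 16. That's 3 steps.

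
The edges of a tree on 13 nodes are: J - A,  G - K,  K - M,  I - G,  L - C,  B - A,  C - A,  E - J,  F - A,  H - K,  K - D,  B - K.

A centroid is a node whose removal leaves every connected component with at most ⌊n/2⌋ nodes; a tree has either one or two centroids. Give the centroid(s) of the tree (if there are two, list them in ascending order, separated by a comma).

Removing B splits the tree into components of sizes 6, 6; the largest is 6 ≤ ⌊13/2⌋ = 6.
No neighbour of B does as well, so B is the unique centroid.

B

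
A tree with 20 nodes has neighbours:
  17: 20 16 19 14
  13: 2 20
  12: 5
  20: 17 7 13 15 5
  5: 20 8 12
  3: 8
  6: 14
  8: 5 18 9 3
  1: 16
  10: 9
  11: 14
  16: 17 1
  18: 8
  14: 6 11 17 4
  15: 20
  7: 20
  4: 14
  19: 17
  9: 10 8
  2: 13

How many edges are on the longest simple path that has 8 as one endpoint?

5

A farthest node from 8 is 1 (4, 6, 11 also at distance 5).
The path 8–5–20–17–16–1 has 5 edges.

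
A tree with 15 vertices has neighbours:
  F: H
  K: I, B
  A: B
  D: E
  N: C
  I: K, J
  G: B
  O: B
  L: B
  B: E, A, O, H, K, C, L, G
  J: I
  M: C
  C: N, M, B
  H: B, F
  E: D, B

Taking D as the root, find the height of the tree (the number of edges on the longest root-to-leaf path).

5

The longest root-to-leaf path is D → E → B → K → I → J (5 edges).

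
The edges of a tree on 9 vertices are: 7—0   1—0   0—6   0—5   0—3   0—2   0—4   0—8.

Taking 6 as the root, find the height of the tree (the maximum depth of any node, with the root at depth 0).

A deepest node is 8, reached by 6 → 0 → 8.
That path has 2 edges, so the height is 2.

2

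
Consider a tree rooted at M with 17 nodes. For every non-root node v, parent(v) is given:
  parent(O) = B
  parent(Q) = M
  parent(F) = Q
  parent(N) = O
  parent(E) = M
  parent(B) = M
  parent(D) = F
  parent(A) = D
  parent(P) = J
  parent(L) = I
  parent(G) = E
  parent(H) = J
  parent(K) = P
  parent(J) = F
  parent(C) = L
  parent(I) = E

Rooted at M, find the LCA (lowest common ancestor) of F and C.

M

Path F→root: F Q M; path C→root: C L I E M.
First common node: M.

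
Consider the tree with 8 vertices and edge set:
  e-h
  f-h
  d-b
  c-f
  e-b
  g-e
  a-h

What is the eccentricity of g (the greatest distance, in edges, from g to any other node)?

4

The node farthest from g is c, via g – e – h – f – c — 4 edges.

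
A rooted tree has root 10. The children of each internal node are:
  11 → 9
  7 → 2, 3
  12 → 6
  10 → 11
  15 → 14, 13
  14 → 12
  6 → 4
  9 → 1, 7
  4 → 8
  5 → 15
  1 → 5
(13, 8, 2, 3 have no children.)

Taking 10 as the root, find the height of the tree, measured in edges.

10

The longest root-to-leaf path is 10 → 11 → 9 → 1 → 5 → 15 → 14 → 12 → 6 → 4 → 8 (10 edges).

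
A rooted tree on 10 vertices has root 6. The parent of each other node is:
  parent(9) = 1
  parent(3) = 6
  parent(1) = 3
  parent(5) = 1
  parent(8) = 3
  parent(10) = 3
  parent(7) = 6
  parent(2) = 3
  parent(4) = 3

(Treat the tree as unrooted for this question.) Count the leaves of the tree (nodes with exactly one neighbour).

7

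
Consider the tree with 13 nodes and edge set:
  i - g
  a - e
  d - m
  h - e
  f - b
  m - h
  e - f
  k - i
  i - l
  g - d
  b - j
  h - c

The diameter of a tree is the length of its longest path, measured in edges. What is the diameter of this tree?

9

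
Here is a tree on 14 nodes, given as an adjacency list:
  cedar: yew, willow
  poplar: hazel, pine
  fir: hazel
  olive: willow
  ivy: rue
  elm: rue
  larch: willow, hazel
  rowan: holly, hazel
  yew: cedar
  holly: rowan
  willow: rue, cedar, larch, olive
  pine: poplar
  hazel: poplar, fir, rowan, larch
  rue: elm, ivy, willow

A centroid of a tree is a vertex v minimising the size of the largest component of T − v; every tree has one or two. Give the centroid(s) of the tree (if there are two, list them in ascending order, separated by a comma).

larch, willow

Delete willow: the remaining components have sizes 7, 3, 2, 1. Max 7 ≤ 7, so willow is a centroid.
larch is adjacent to willow and is also a centroid (the largest component after removing it is likewise 7).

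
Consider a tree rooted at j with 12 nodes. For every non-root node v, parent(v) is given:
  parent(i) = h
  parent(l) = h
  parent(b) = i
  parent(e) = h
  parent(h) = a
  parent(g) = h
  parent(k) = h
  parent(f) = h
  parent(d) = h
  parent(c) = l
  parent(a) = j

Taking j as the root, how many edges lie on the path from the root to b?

4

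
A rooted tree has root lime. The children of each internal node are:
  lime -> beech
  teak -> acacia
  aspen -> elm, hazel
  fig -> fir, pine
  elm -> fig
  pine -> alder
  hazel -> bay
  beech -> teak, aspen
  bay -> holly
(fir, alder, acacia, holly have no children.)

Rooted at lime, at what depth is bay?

4

Path from lime to bay: lime–beech–aspen–hazel–bay, which has 4 edges.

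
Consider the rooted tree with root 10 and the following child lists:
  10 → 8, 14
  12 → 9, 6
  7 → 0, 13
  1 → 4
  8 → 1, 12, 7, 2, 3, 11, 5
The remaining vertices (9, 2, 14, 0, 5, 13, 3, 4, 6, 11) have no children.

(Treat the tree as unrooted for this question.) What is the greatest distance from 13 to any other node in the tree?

A farthest node from 13 is 14 (6, 9, 4 also at distance 4).
The path 13 – 7 – 8 – 10 – 14 has 4 edges.

4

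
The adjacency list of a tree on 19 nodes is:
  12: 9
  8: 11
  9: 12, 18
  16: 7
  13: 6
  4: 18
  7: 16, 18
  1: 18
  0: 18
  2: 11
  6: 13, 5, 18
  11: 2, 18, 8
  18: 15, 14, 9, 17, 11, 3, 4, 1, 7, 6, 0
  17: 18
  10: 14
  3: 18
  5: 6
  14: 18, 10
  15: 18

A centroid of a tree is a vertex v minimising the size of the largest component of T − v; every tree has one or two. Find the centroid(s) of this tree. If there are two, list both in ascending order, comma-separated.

18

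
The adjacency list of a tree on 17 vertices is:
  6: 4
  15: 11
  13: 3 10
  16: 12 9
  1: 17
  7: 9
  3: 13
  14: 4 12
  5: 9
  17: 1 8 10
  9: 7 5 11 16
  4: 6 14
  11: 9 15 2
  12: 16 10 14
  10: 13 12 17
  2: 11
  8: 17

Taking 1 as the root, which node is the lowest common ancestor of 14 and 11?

14's ancestor chain is 14, 12, 10, 17, 1 and 11's is 11, 9, 16, 12, 10, 17, 1; they first meet at 12.

12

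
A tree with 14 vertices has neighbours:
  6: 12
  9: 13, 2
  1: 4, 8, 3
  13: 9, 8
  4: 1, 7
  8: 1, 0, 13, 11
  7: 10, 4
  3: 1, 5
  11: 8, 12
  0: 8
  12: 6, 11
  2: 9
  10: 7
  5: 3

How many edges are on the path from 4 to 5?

The path is 4 – 1 – 3 – 5, which has 3 edges.

3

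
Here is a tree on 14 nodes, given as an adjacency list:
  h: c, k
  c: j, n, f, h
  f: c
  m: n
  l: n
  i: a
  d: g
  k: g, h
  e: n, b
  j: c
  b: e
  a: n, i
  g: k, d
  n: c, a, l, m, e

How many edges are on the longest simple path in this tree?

7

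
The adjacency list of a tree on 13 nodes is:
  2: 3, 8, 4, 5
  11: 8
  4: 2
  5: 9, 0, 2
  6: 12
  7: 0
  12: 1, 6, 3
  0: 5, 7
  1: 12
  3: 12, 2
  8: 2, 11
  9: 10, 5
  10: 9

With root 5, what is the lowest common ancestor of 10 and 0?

5

Path 10→root: 10 9 5; path 0→root: 0 5.
First common node: 5.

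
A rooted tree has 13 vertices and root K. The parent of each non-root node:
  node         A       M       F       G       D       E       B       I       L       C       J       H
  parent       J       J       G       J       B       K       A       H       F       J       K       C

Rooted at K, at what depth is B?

K–J–A–B — 3 edges.

3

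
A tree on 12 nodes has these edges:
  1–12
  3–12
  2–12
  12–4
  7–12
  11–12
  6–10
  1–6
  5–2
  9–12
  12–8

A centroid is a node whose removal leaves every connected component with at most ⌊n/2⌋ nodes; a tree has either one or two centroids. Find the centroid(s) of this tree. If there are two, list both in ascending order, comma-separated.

Removing 12 splits the tree into components of sizes 3, 2, 1, 1, 1, 1, 1, 1; the largest is 3 ≤ ⌊12/2⌋ = 6.
Every other node leaves some component of size > 6, so the centroid is unique.

12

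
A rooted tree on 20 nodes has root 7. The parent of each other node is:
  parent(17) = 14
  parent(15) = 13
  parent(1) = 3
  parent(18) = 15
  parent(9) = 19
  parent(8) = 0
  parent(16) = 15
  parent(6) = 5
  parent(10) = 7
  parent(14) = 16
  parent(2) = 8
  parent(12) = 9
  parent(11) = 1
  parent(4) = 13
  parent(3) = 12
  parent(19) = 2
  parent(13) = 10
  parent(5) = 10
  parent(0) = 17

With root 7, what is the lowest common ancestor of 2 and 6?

10

Ancestors of 2 (toward the root): 2, 8, 0, 17, 14, 16, 15, 13, 10, 7.
Ancestors of 6: 6, 5, 10, 7.
The deepest node appearing in both lists is 10.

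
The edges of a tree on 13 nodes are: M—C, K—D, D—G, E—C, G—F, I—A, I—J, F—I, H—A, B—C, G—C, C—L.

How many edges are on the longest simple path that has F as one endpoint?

Distances from F peak at 3, attained at M (E, B, H, L, K also at distance 3).
F–G–C–M

3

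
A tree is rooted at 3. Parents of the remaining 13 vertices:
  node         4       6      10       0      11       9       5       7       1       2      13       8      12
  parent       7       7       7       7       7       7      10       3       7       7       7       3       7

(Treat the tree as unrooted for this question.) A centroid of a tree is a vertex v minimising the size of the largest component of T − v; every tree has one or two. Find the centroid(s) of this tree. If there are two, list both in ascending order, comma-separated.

7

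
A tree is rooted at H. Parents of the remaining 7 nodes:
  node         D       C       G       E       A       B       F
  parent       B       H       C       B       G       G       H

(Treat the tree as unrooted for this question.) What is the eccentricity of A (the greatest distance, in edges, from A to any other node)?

4

A farthest node from A is F.
The path A – G – C – H – F has 4 edges.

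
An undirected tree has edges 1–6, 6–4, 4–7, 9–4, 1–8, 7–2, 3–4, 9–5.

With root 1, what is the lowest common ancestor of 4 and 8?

Path 4→root: 4 6 1; path 8→root: 8 1.
First common node: 1.

1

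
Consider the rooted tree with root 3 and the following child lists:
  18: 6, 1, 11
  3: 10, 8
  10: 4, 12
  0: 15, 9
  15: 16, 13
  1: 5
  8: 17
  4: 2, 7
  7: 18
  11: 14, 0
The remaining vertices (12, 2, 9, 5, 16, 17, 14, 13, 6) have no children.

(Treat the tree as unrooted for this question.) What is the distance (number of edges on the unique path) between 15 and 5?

5

Walking from 15: 15 - 0 - 11 - 18 - 1 - 5. Length 5.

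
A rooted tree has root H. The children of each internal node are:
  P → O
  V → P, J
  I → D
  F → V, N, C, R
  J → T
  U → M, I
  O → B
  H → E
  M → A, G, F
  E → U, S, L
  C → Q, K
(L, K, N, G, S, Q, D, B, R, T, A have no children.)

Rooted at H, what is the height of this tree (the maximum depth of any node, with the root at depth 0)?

8

The longest root-to-leaf path is H – E – U – M – F – V – P – O – B (8 edges).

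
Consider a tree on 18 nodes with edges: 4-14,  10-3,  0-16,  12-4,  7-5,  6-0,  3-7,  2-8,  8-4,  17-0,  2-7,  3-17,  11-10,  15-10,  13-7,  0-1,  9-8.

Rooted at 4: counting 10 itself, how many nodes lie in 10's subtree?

3

10's subtree: {10, 15, 11}, size 3.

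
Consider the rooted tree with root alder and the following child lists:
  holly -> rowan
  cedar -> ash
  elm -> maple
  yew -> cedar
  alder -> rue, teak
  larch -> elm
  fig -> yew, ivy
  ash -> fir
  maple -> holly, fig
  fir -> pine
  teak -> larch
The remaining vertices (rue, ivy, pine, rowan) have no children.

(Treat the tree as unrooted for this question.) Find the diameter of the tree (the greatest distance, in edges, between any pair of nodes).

11

Starting from pine, a farthest node is rue at distance 11.
One longest path: pine – fir – ash – cedar – yew – fig – maple – elm – larch – teak – alder – rue.
So the diameter is 11.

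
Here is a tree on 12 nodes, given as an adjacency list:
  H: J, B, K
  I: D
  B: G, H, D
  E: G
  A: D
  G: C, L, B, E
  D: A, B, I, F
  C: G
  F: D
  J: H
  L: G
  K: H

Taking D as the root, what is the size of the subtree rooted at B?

Descendants of B (including itself): B, G, H, C, E, L, K, J. That's 8.

8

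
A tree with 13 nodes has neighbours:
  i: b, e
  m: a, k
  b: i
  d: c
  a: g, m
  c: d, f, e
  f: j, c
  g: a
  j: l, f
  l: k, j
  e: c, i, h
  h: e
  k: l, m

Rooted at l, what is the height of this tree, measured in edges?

6

b sits deepest: l-j-f-c-e-i-b — 6 edges from the root.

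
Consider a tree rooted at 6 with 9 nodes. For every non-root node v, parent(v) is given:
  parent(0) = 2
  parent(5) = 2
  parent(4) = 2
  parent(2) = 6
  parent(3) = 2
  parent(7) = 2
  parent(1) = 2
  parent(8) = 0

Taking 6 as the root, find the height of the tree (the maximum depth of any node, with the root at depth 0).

A deepest node is 8, reached by 6 – 2 – 0 – 8.
That path has 3 edges, so the height is 3.

3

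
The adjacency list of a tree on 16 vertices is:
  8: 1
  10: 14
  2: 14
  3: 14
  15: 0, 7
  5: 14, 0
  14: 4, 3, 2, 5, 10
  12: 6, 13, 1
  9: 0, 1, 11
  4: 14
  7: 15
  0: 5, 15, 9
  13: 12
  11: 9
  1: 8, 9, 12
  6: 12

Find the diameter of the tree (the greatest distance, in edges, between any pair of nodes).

BFS from 6 reaches 10 last, at distance 7; BFS from 10 confirms no node is farther.
Path: 6 - 12 - 1 - 9 - 0 - 5 - 14 - 10.

7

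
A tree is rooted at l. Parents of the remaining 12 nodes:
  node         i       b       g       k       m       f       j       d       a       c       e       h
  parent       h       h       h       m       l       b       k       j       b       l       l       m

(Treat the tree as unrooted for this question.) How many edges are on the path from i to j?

4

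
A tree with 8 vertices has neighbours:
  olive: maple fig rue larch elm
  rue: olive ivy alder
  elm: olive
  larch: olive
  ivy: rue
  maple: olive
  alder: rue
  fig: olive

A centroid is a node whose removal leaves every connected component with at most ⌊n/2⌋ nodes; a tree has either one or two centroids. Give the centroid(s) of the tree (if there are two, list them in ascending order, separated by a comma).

If olive is removed the pieces have sizes 3, 1, 1, 1, 1, all ≤ ⌊8/2⌋ = 4.
No neighbour of olive does as well, so olive is the unique centroid.

olive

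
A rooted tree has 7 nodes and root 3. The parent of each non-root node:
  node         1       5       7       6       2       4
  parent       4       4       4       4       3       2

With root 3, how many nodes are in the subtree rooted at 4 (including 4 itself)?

5

4's subtree: {4, 5, 6, 7, 1}, size 5.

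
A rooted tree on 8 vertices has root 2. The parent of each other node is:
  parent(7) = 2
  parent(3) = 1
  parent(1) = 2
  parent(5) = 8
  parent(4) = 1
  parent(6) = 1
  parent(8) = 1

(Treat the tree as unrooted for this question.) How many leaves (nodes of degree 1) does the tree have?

5

The leaves are 3, 4, 5, 6, 7.
That is 5 leaves.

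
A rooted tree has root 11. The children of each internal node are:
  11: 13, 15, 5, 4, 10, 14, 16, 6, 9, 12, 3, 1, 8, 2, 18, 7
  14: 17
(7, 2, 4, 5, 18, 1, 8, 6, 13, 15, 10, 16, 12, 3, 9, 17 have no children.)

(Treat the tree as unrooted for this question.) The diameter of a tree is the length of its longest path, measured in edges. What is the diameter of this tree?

3

Starting from 17, a farthest node is 3 at distance 3.
One longest path: 17–14–11–3.
So the diameter is 3.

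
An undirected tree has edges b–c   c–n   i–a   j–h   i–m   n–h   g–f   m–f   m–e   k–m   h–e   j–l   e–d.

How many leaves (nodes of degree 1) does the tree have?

The leaves are a, b, d, g, k, l.
That is 6 leaves.

6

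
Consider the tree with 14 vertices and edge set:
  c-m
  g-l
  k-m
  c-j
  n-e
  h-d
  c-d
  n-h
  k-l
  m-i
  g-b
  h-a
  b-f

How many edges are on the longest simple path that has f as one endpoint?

Distances from f peak at 10, attained at e.
f-b-g-l-k-m-c-d-h-n-e

10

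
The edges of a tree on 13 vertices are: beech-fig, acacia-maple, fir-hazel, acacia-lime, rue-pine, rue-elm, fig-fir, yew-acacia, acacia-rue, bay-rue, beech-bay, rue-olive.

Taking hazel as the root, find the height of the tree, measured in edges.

7

A deepest node is yew, reached by hazel – fir – fig – beech – bay – rue – acacia – yew.
That path has 7 edges, so the height is 7.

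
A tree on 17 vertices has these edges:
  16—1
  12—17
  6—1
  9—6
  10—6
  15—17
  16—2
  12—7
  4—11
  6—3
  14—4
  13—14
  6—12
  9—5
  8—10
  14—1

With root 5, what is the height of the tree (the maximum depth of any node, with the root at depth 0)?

11 sits deepest: 5 – 9 – 6 – 1 – 14 – 4 – 11 — 6 edges from the root.

6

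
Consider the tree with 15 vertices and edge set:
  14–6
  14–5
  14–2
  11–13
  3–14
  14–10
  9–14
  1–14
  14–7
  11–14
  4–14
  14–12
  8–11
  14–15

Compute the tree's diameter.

3

A longest path is 13–11–14–2, with 3 edges.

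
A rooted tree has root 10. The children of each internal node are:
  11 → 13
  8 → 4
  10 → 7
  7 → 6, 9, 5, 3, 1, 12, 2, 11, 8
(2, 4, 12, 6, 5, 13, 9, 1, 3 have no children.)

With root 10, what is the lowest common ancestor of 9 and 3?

7

9's ancestor chain is 9, 7, 10 and 3's is 3, 7, 10; they first meet at 7.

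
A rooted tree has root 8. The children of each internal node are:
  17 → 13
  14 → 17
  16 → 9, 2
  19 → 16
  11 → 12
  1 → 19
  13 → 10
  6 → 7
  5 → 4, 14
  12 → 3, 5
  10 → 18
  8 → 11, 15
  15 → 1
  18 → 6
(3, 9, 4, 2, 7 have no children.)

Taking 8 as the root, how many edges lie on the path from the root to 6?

9

Climbing from 6 to the root: 6 – 18 – 10 – 13 – 17 – 14 – 5 – 12 – 11 – 8. That's 9 steps.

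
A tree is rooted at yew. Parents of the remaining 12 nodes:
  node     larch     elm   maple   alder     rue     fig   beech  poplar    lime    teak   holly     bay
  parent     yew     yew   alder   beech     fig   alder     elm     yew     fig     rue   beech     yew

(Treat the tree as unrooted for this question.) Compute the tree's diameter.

7

Starting from teak, a farthest node is bay at distance 7.
One longest path: teak – rue – fig – alder – beech – elm – yew – bay.
So the diameter is 7.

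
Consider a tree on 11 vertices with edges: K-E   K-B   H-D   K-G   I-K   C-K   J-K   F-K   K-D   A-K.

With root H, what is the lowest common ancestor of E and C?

Ancestors of E (toward the root): E, K, D, H.
Ancestors of C: C, K, D, H.
The deepest node appearing in both lists is K.

K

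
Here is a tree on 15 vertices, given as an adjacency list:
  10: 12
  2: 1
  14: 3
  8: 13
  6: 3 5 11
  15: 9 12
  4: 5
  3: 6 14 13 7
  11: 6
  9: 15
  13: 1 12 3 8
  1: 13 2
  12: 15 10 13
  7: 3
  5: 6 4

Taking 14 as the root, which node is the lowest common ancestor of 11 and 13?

3

Path 11→root: 11 6 3 14; path 13→root: 13 3 14.
First common node: 3.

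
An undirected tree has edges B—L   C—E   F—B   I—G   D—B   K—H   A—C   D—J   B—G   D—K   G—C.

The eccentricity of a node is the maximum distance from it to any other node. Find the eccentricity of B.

Distances from B peak at 3, attained at H (A, E also at distance 3).
B-D-K-H

3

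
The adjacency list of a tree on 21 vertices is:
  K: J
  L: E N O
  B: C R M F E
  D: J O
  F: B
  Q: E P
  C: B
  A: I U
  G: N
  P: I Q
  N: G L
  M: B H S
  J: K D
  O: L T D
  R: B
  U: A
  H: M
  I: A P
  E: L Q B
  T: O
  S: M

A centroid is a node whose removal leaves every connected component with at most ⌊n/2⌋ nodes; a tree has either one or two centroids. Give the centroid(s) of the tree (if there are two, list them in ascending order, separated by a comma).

E

Removing E splits the tree into components of sizes 8, 7, 5; the largest is 8 ≤ ⌊21/2⌋ = 10.
No neighbour of E does as well, so E is the unique centroid.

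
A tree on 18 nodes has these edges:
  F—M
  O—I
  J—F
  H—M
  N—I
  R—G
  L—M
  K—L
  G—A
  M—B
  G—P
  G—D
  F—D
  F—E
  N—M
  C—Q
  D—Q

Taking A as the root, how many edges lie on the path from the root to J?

4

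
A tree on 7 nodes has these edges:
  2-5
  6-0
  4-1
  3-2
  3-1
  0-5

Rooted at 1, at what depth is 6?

5

Path from 1 to 6: 1 → 3 → 2 → 5 → 0 → 6, which has 5 edges.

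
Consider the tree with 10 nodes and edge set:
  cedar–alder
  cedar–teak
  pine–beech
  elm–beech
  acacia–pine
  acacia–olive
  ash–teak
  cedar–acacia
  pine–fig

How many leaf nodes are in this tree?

5

Exactly 5 nodes have a single neighbour: alder, ash, elm, fig, olive.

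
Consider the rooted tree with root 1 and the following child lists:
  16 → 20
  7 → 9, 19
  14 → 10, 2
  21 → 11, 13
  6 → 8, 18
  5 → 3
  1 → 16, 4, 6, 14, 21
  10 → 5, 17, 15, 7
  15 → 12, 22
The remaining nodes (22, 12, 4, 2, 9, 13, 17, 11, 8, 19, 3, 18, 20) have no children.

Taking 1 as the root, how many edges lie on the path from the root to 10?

2

Path from 1 to 10: 1 → 14 → 10, which has 2 edges.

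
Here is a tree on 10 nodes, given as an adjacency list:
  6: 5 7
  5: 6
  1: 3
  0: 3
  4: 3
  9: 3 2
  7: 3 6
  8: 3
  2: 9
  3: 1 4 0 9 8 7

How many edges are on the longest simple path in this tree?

A longest path is 2 - 9 - 3 - 7 - 6 - 5, with 5 edges.

5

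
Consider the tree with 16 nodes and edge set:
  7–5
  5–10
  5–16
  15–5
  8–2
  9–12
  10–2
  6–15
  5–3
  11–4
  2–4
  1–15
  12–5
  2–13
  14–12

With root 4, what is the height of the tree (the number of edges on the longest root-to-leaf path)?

6 sits deepest: 4 – 2 – 10 – 5 – 15 – 6 — 5 edges from the root.

5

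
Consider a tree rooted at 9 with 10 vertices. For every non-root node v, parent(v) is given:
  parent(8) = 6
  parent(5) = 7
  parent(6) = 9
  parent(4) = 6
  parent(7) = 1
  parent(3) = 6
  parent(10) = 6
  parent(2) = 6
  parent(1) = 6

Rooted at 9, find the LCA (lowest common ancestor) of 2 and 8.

Ancestors of 2 (toward the root): 2, 6, 9.
Ancestors of 8: 8, 6, 9.
The deepest node appearing in both lists is 6.

6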